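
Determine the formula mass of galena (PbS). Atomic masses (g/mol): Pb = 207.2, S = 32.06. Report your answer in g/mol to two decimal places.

M = 1*207.2 + 1*32.06

239.26 g/mol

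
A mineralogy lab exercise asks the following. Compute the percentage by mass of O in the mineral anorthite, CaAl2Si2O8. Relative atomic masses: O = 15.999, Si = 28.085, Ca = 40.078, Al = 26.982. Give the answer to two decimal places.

46.01 mass %

Formula mass = 1×40.078 + 2×26.982 + 2×28.085 + 8×15.999 = 278.204 g/mol, of which 127.992 g is O.
So O makes up 127.992/278.204 = 0.4601 of the mass, i.e. 46.01%.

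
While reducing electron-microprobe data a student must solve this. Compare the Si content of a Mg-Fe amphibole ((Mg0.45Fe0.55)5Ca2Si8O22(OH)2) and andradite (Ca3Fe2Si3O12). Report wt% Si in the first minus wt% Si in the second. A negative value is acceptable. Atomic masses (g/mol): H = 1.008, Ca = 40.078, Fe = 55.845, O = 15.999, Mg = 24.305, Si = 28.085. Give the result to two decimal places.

First mineral: 224.680 g Si in 899.088 g formula = 24.99 wt% Si.
Second mineral: 84.255 g Si in 508.167 g formula = 16.58 wt% Si.
24.99% − 16.58% gives a difference of 8.41 percentage points.

8.41 percentage points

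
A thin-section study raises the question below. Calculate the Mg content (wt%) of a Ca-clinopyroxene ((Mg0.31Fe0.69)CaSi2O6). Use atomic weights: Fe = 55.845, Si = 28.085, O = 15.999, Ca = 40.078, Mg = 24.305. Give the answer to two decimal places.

3.16 wt%

M((Mg0.31Fe0.69)CaSi2O6) = 238.310 g/mol.
Mg contributes 0.31 × 24.305 = 7.535 g per mole.
7.535/238.310 = 0.0316 → 3.16%.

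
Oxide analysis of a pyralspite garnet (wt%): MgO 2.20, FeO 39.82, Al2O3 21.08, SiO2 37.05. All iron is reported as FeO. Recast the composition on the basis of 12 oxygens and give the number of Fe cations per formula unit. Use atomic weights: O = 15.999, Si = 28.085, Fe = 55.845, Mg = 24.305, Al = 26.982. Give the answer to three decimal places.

MgO (M=40.304): mol = 0.05459; Mg = 0.05459, O = 0.05459.
FeO (M=71.844): mol = 0.55426; Fe = 0.55426, O = 0.55426.
Al2O3 (M=101.961): mol = 0.20675; Al = 0.41350, O = 0.62025.
SiO2 (M=60.083): mol = 0.61665; Si = 0.61665, O = 1.23330.
ΣO = 2.46240; factor = 12/ΣO = 4.87329.
Fe apfu = 0.55426 × 4.87329 = 2.701.

2.701 Fe apfu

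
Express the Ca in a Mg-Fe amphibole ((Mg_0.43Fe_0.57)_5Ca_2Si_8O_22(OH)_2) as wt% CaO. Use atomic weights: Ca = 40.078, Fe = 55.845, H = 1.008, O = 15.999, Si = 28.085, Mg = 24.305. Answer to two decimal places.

M((Mg_0.43Fe_0.57)_5Ca_2Si_8O_22(OH)_2) = 902.242 g/mol; M(CaO) = 56.077 g/mol.
Moles CaO per formula unit = 2 Ca ÷ 1 = 2.0000.
CaO fraction = (2.0000 × 56.077) / 902.242 = 112.154/902.242 = 0.1243.

12.43 wt%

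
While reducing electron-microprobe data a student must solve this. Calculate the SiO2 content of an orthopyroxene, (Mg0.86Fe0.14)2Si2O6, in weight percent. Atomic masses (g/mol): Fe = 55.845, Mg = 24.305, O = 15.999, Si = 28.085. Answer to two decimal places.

57.33 wt%

Formula mass = 209.605 g/mol.
2 Si → 2.0000 mol SiO2 per formula unit; M(SiO2) = 60.083, so SiO2 mass = 120.166 g.
120.166/209.605 × 100 = 57.33 wt%.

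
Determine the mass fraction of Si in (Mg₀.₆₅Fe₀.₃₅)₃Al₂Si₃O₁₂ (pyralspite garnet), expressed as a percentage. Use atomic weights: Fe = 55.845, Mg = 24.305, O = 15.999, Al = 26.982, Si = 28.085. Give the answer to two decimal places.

19.31 mass %

Formula mass = 1.95·24.305 + 1.05·55.845 + 2·26.982 + 3·28.085 + 12·15.999 = 436.239 g/mol, of which 84.255 g is Si.
So Si makes up 84.255/436.239 = 0.1931 of the mass, i.e. 19.31%.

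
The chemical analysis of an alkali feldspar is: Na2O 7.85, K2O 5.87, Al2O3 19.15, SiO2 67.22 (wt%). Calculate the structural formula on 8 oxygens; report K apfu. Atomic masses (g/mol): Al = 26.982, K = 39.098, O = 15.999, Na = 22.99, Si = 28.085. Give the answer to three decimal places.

Na2O (M=61.979): mol = 0.12666; Na = 0.25332, O = 0.12666.
K2O (M=94.195): mol = 0.06232; K = 0.12464, O = 0.06232.
Al2O3 (M=101.961): mol = 0.18782; Al = 0.37564, O = 0.56346.
SiO2 (M=60.083): mol = 1.11879; Si = 1.11879, O = 2.23758.
ΣO = 2.99002; factor = 8/ΣO = 2.67557.
K apfu = 0.12464 × 2.67557 = 0.333.

0.333 K apfu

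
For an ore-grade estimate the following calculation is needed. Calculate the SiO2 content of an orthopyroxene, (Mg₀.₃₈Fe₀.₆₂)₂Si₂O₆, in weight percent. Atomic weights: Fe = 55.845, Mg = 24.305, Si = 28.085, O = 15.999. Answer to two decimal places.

50.09 wt%

M((Mg₀.₃₈Fe₀.₆₂)₂Si₂O₆) = 239.884 g/mol; M(SiO2) = 60.083 g/mol.
Moles SiO2 per formula unit = 2 Si ÷ 1 = 2.0000.
SiO2 fraction = (2.0000 × 60.083) / 239.884 = 120.166/239.884 = 0.5009.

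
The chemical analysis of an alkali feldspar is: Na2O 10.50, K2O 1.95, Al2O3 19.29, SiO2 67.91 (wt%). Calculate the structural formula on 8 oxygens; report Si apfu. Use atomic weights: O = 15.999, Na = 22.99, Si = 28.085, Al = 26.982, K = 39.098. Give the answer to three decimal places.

10.50 wt% Na2O ÷ 61.979 g/mol = 0.16941 mol, giving 0.33882 Na and 0.16941 O.
1.95 wt% K2O ÷ 94.195 g/mol = 0.02070 mol, giving 0.04140 K and 0.02070 O.
19.29 wt% Al2O3 ÷ 101.961 g/mol = 0.18919 mol, giving 0.37838 Al and 0.56757 O.
67.91 wt% SiO2 ÷ 60.083 g/mol = 1.13027 mol, giving 1.13027 Si and 2.26054 O.
Oxygen sums to 3.01822; scaling by 8/3.01822 = 2.65057 puts the formula on 8 O.
Si: 1.13027 × 2.65057 = 2.996 atoms per formula unit.

2.996 Si apfu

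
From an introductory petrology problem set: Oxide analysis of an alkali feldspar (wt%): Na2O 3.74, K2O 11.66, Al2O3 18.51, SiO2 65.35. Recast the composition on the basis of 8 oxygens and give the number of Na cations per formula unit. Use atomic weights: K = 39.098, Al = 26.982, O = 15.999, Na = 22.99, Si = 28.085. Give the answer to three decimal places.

0.332 Na apfu

Na2O: 3.74/61.979 = 0.06034 mol → 0.12068 mol Na, 0.06034 mol O.
K2O: 11.66/94.195 = 0.12379 mol → 0.24758 mol K, 0.12379 mol O.
Al2O3: 18.51/101.961 = 0.18154 mol → 0.36308 mol Al, 0.54462 mol O.
SiO2: 65.35/60.083 = 1.08766 mol → 1.08766 mol Si, 2.17532 mol O.
Total oxygen = 2.90407 mol. Normalization factor = 8/2.90407 = 2.75475.
Na per 8 O = 0.12068 × 2.75475 = 0.332.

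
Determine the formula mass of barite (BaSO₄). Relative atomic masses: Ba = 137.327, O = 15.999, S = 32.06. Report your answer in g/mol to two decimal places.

M = 1(137.327) + 1(32.06) + 4(15.999)

233.38 g/mol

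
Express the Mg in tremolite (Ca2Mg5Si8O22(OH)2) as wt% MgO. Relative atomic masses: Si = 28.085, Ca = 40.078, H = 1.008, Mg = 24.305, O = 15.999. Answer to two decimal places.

Molar mass of Ca2Mg5Si8O22(OH)2 = 2×40.078 + 5×24.305 + 8×28.085 + 24×15.999 + 2×1.008 = 812.353 g/mol.
Each formula unit contains 5 Mg, equivalent to 5/1 = 5.0000 mol MgO.
M(MgO) = 1×24.305 + 1×15.999 = 40.304 g/mol.
Mass of MgO per formula unit = 5.0000 × 40.304 = 201.520 g.
MgO wt% = 201.520 / 812.353 × 100 = 24.81%.

24.81 wt%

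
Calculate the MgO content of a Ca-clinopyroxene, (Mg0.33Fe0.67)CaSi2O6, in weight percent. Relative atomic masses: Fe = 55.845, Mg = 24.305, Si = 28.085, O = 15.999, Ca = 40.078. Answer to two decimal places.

5.60 wt%

M((Mg0.33Fe0.67)CaSi2O6) = 237.679 g/mol; M(MgO) = 40.304 g/mol.
Moles MgO per formula unit = 0.33 Mg ÷ 1 = 0.3300.
MgO fraction = (0.3300 × 40.304) / 237.679 = 13.300/237.679 = 0.0560.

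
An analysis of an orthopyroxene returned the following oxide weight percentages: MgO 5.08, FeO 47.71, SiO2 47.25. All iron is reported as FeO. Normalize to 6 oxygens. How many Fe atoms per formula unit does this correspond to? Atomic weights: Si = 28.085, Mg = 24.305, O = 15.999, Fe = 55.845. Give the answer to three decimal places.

5.08 wt% MgO ÷ 40.304 g/mol = 0.12604 mol, giving 0.12604 Mg and 0.12604 O.
47.71 wt% FeO ÷ 71.844 g/mol = 0.66408 mol, giving 0.66408 Fe and 0.66408 O.
47.25 wt% SiO2 ÷ 60.083 g/mol = 0.78641 mol, giving 0.78641 Si and 1.57282 O.
Oxygen sums to 2.36294; scaling by 6/2.36294 = 2.53921 puts the formula on 6 O.
Fe: 0.66408 × 2.53921 = 1.686 atoms per formula unit.

1.686 Fe apfu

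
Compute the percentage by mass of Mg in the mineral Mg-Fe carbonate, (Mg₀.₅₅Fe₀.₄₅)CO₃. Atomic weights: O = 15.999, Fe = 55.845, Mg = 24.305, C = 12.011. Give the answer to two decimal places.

13.57 mass %

M((Mg₀.₅₅Fe₀.₄₅)CO₃) = 98.506 g/mol.
Mg contributes 0.55 × 24.305 = 13.368 g per mole.
13.368/98.506 = 0.1357 → 13.57%.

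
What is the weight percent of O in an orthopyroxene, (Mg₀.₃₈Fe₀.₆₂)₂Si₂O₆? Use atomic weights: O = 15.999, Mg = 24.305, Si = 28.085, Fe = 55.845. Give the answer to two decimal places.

40.02 wt%

M((Mg₀.₃₈Fe₀.₆₂)₂Si₂O₆) = 239.884 g/mol.
O contributes 6 × 15.999 = 95.994 g per mole.
95.994/239.884 = 0.4002 → 40.02%.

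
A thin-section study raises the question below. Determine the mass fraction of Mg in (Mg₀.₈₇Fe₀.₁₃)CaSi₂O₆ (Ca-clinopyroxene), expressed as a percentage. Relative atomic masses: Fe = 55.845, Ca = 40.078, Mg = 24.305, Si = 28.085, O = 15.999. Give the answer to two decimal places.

9.58 wt%

Molar mass of (Mg₀.₈₇Fe₀.₁₃)CaSi₂O₆: 0.87*24.305 + 0.13*55.845 + 1*40.078 + 2*28.085 + 6*15.999 = 220.647 g/mol.
Mass of Mg per formula unit: 0.87 × 24.305 = 21.145 g.
Weight fraction Mg = 21.145 / 220.647 = 0.0958.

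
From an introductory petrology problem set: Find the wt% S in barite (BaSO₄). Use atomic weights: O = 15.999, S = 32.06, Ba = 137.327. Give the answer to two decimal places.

13.74 weight percent

Formula mass = 1×137.327 + 1×32.06 + 4×15.999 = 233.383 g/mol, of which 32.060 g is S.
So S makes up 32.060/233.383 = 0.1374 of the mass, i.e. 13.74%.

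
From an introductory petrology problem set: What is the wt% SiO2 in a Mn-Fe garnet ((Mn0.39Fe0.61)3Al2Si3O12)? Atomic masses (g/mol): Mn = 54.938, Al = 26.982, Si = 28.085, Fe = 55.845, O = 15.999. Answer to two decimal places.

36.29 wt%

M((Mn0.39Fe0.61)3Al2Si3O12) = 496.681 g/mol; M(SiO2) = 60.083 g/mol.
Moles SiO2 per formula unit = 3 Si ÷ 1 = 3.0000.
SiO2 fraction = (3.0000 × 60.083) / 496.681 = 180.249/496.681 = 0.3629.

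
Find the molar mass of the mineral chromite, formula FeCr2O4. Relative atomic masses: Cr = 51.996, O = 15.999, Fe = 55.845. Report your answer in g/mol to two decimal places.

223.83 g/mol

The formula mass is the sum 1(55.845) + 2(51.996) + 4(15.999).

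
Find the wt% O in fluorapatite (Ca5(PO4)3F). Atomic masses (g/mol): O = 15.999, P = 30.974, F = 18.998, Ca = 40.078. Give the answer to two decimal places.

Molar mass of Ca5(PO4)3F: 5×40.078 + 3×30.974 + 12×15.999 + 1×18.998 = 504.298 g/mol.
Mass of O per formula unit: 12 × 15.999 = 191.988 g.
Weight fraction O = 191.988 / 504.298 = 0.3807.

38.07 wt%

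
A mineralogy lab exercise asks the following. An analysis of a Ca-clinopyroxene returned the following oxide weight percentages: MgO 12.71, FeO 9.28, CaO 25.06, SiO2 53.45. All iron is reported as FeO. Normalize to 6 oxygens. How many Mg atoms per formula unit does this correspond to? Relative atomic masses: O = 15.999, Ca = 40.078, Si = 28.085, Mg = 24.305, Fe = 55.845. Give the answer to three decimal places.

0.708 Mg apfu

MgO: 12.71/40.304 = 0.31535 mol → 0.31535 mol Mg, 0.31535 mol O.
FeO: 9.28/71.844 = 0.12917 mol → 0.12917 mol Fe, 0.12917 mol O.
CaO: 25.06/56.077 = 0.44689 mol → 0.44689 mol Ca, 0.44689 mol O.
SiO2: 53.45/60.083 = 0.88960 mol → 0.88960 mol Si, 1.77920 mol O.
Total oxygen = 2.67061 mol. Normalization factor = 6/2.67061 = 2.24668.
Mg per 6 O = 0.31535 × 2.24668 = 0.708.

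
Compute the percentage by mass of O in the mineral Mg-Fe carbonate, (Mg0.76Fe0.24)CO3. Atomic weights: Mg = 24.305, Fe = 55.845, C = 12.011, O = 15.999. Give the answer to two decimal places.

52.24 mass %

M((Mg0.76Fe0.24)CO3) = 91.883 g/mol.
O contributes 3 × 15.999 = 47.997 g per mole.
47.997/91.883 = 0.5224 → 52.24%.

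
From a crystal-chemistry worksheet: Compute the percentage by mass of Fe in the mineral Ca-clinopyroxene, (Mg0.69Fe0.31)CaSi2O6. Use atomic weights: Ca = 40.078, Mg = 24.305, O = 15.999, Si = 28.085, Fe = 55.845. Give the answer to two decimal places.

Molar mass of (Mg0.69Fe0.31)CaSi2O6: 0.69*24.305 + 0.31*55.845 + 1*40.078 + 2*28.085 + 6*15.999 = 226.324 g/mol.
Mass of Fe per formula unit: 0.31 × 55.845 = 17.312 g.
Weight fraction Fe = 17.312 / 226.324 = 0.0765.

7.65 mass %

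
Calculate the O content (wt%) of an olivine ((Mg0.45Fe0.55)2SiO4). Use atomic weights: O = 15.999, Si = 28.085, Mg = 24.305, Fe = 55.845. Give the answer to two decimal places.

Formula mass = 0.90*24.305 + 1.10*55.845 + 1*28.085 + 4*15.999 = 175.385 g/mol, of which 63.996 g is O.
So O makes up 63.996/175.385 = 0.3649 of the mass, i.e. 36.49%.

36.49 wt%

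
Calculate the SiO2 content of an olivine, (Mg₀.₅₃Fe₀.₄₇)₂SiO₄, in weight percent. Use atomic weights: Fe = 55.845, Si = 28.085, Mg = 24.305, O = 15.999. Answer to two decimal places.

35.27 wt%

M((Mg₀.₅₃Fe₀.₄₇)₂SiO₄) = 170.339 g/mol; M(SiO2) = 60.083 g/mol.
Moles SiO2 per formula unit = 1 Si ÷ 1 = 1.0000.
SiO2 fraction = (1.0000 × 60.083) / 170.339 = 60.083/170.339 = 0.3527.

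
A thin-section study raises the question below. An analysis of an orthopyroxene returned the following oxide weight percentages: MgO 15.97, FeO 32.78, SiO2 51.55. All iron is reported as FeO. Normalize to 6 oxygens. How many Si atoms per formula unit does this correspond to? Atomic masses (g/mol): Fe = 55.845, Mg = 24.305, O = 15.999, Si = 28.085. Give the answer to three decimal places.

MgO (M=40.304): mol = 0.39624; Mg = 0.39624, O = 0.39624.
FeO (M=71.844): mol = 0.45627; Fe = 0.45627, O = 0.45627.
SiO2 (M=60.083): mol = 0.85798; Si = 0.85798, O = 1.71596.
ΣO = 2.56847; factor = 6/ΣO = 2.33602.
Si apfu = 0.85798 × 2.33602 = 2.004.

2.004 Si apfu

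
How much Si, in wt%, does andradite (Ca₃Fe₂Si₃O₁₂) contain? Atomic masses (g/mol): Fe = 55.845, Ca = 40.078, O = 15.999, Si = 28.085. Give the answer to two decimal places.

M(Ca₃Fe₂Si₃O₁₂) = 508.167 g/mol.
Si contributes 3 × 28.085 = 84.255 g per mole.
84.255/508.167 = 0.1658 → 16.58%.

16.58 wt%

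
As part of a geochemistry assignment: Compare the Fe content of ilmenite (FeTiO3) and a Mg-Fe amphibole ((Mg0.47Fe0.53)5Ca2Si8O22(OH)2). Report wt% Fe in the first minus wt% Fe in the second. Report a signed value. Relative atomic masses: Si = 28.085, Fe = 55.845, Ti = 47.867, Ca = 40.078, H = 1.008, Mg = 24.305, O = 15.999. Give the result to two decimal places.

Fe in FeTiO3: molar mass 151.709 g/mol; 1×55.845 = 55.845 g → 36.81 wt%.
Fe in (Mg0.47Fe0.53)5Ca2Si8O22(OH)2: molar mass 895.934 g/mol; 2.65×55.845 = 147.989 g → 16.52 wt%.
Difference = 36.81 − 16.52 = 20.29 percentage points.

20.29 percentage points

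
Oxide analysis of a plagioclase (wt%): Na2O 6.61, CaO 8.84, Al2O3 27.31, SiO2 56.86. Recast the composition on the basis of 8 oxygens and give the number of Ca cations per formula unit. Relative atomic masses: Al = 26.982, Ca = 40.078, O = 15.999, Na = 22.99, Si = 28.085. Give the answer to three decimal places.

Na2O: 6.61/61.979 = 0.10665 mol → 0.21330 mol Na, 0.10665 mol O.
CaO: 8.84/56.077 = 0.15764 mol → 0.15764 mol Ca, 0.15764 mol O.
Al2O3: 27.31/101.961 = 0.26785 mol → 0.53570 mol Al, 0.80355 mol O.
SiO2: 56.86/60.083 = 0.94636 mol → 0.94636 mol Si, 1.89272 mol O.
Total oxygen = 2.96056 mol. Normalization factor = 8/2.96056 = 2.70219.
Ca per 8 O = 0.15764 × 2.70219 = 0.426.

0.426 Ca apfu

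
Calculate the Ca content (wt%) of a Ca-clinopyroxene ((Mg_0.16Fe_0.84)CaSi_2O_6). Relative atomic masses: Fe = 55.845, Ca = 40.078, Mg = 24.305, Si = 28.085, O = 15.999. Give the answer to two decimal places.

Molar mass of (Mg_0.16Fe_0.84)CaSi_2O_6: 0.16×24.305 + 0.84×55.845 + 1×40.078 + 2×28.085 + 6×15.999 = 243.041 g/mol.
Mass of Ca per formula unit: 1 × 40.078 = 40.078 g.
Weight fraction Ca = 40.078 / 243.041 = 0.1649.

16.49 wt%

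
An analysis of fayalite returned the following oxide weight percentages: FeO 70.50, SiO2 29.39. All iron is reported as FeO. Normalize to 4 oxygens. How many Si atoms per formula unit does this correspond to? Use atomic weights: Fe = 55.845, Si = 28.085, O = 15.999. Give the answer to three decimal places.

70.50 wt% FeO ÷ 71.844 g/mol = 0.98129 mol, giving 0.98129 Fe and 0.98129 O.
29.39 wt% SiO2 ÷ 60.083 g/mol = 0.48916 mol, giving 0.48916 Si and 0.97832 O.
Oxygen sums to 1.95961; scaling by 4/1.95961 = 2.04122 puts the formula on 4 O.
Si: 0.48916 × 2.04122 = 0.998 atoms per formula unit.

0.998 Si apfu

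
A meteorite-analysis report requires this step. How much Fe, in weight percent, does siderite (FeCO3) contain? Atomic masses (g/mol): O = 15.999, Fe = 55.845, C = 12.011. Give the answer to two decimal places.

48.20 weight percent

Molar mass of FeCO3: 1·55.845 + 1·12.011 + 3·15.999 = 115.853 g/mol.
Mass of Fe per formula unit: 1 × 55.845 = 55.845 g.
Weight fraction Fe = 55.845 / 115.853 = 0.4820.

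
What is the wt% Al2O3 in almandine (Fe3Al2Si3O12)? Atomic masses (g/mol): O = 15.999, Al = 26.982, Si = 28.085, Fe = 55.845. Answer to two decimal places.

20.48 wt%

Molar mass of Fe3Al2Si3O12 = 3*55.845 + 2*26.982 + 3*28.085 + 12*15.999 = 497.742 g/mol.
Each formula unit contains 2 Al, equivalent to 2/2 = 1.0000 mol Al2O3.
M(Al2O3) = 2×26.982 + 3×15.999 = 101.961 g/mol.
Mass of Al2O3 per formula unit = 1.0000 × 101.961 = 101.961 g.
Al2O3 wt% = 101.961 / 497.742 × 100 = 20.48%.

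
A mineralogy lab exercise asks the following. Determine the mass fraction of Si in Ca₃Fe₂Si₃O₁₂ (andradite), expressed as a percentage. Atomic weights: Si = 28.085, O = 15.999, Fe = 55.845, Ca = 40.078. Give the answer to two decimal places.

M(Ca₃Fe₂Si₃O₁₂) = 508.167 g/mol.
Si contributes 3 × 28.085 = 84.255 g per mole.
84.255/508.167 = 0.1658 → 16.58%.

16.58 wt%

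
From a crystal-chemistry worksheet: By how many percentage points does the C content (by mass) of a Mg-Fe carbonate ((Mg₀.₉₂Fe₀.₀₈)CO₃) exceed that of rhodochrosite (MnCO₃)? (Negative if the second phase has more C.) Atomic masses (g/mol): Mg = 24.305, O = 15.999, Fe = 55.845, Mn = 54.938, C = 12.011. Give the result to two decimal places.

3.38 percentage points

M((Mg₀.₉₂Fe₀.₀₈)CO₃) = 86.836 g/mol, so wt% C = 12.011/86.836 × 100 = 13.83%.
M(MnCO₃) = 114.946 g/mol, so wt% C = 12.011/114.946 × 100 = 10.45%.
13.83 − 10.45 = 3.38 pp.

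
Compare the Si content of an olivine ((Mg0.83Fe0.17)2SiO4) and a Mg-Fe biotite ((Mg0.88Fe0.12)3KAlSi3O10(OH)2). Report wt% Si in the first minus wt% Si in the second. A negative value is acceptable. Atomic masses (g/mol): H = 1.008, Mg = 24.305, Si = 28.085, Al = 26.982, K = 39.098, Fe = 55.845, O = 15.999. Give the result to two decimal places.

Si in (Mg0.83Fe0.17)2SiO4: molar mass 151.415 g/mol; 1×28.085 = 28.085 g → 18.55 wt%.
Si in (Mg0.88Fe0.12)3KAlSi3O10(OH)2: molar mass 428.608 g/mol; 3×28.085 = 84.255 g → 19.66 wt%.
Difference = 18.55 − 19.66 = -1.11 percentage points.

-1.11 percentage points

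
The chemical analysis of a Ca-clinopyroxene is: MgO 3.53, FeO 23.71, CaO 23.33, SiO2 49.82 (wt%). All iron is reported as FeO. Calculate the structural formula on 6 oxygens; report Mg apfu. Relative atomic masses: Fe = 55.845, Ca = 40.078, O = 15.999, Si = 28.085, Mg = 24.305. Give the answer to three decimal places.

MgO (M=40.304): mol = 0.08758; Mg = 0.08758, O = 0.08758.
FeO (M=71.844): mol = 0.33002; Fe = 0.33002, O = 0.33002.
CaO (M=56.077): mol = 0.41604; Ca = 0.41604, O = 0.41604.
SiO2 (M=60.083): mol = 0.82919; Si = 0.82919, O = 1.65838.
ΣO = 2.49202; factor = 6/ΣO = 2.40769.
Mg apfu = 0.08758 × 2.40769 = 0.211.

0.211 Mg apfu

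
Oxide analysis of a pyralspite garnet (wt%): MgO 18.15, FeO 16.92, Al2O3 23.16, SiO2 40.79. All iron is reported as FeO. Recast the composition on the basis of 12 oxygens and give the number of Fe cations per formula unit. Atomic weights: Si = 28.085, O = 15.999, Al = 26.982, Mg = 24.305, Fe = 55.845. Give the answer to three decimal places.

1.037 Fe apfu

MgO (M=40.304): mol = 0.45033; Mg = 0.45033, O = 0.45033.
FeO (M=71.844): mol = 0.23551; Fe = 0.23551, O = 0.23551.
Al2O3 (M=101.961): mol = 0.22715; Al = 0.45430, O = 0.68145.
SiO2 (M=60.083): mol = 0.67889; Si = 0.67889, O = 1.35778.
ΣO = 2.72507; factor = 12/ΣO = 4.40356.
Fe apfu = 0.23551 × 4.40356 = 1.037.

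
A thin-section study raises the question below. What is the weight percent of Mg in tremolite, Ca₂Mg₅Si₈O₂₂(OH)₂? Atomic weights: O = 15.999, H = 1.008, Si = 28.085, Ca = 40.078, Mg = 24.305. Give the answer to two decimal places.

14.96 mass %

Formula mass = 2*40.078 + 5*24.305 + 8*28.085 + 24*15.999 + 2*1.008 = 812.353 g/mol, of which 121.525 g is Mg.
So Mg makes up 121.525/812.353 = 0.1496 of the mass, i.e. 14.96%.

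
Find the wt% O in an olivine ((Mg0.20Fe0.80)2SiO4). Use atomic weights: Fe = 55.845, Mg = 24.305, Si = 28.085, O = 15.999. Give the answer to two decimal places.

33.48 wt%

Molar mass of (Mg0.20Fe0.80)2SiO4: 0.40·24.305 + 1.60·55.845 + 1·28.085 + 4·15.999 = 191.155 g/mol.
Mass of O per formula unit: 4 × 15.999 = 63.996 g.
Weight fraction O = 63.996 / 191.155 = 0.3348.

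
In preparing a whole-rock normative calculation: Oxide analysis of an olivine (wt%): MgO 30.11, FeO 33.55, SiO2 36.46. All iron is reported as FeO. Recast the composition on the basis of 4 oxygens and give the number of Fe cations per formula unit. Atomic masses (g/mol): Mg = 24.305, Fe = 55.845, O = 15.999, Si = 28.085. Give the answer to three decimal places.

0.769 Fe apfu

30.11 wt% MgO ÷ 40.304 g/mol = 0.74707 mol, giving 0.74707 Mg and 0.74707 O.
33.55 wt% FeO ÷ 71.844 g/mol = 0.46698 mol, giving 0.46698 Fe and 0.46698 O.
36.46 wt% SiO2 ÷ 60.083 g/mol = 0.60683 mol, giving 0.60683 Si and 1.21366 O.
Oxygen sums to 2.42771; scaling by 4/2.42771 = 1.64764 puts the formula on 4 O.
Fe: 0.46698 × 1.64764 = 0.769 atoms per formula unit.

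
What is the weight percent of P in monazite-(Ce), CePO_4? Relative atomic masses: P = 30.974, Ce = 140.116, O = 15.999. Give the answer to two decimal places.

Formula mass = 1*140.116 + 1*30.974 + 4*15.999 = 235.086 g/mol, of which 30.974 g is P.
So P makes up 30.974/235.086 = 0.1318 of the mass, i.e. 13.18%.

13.18 mass %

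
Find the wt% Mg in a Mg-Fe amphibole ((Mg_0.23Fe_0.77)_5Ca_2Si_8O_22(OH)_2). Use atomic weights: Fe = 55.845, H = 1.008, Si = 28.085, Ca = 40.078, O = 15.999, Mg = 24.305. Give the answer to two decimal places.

M((Mg_0.23Fe_0.77)_5Ca_2Si_8O_22(OH)_2) = 933.782 g/mol.
Mg contributes 1.15 × 24.305 = 27.951 g per mole.
27.951/933.782 = 0.0299 → 2.99%.

2.99 weight percent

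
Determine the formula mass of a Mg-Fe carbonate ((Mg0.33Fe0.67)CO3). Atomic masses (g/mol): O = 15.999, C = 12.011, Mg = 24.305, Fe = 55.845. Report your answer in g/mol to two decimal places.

M = 0.33*24.305 + 0.67*55.845 + 1*12.011 + 3*15.999

105.44 g/mol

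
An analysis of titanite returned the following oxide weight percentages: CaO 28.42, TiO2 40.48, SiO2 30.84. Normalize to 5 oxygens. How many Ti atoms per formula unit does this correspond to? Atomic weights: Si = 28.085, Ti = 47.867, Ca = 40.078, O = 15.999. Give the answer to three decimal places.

0.995 Ti apfu

CaO (M=56.077): mol = 0.50680; Ca = 0.50680, O = 0.50680.
TiO2 (M=79.865): mol = 0.50686; Ti = 0.50686, O = 1.01372.
SiO2 (M=60.083): mol = 0.51329; Si = 0.51329, O = 1.02658.
ΣO = 2.54710; factor = 5/ΣO = 1.96302.
Ti apfu = 0.50686 × 1.96302 = 0.995.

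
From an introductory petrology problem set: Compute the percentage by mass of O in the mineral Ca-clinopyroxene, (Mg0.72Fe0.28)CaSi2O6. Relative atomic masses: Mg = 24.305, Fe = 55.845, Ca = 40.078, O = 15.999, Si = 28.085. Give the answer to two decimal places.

M((Mg0.72Fe0.28)CaSi2O6) = 225.378 g/mol.
O contributes 6 × 15.999 = 95.994 g per mole.
95.994/225.378 = 0.4259 → 42.59%.

42.59 mass %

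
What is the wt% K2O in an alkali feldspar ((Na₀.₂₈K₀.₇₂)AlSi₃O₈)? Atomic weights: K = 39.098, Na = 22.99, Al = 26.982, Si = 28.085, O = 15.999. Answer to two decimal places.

Molar mass of (Na₀.₂₈K₀.₇₂)AlSi₃O₈ = 0.28·22.99 + 0.72·39.098 + 1·26.982 + 3·28.085 + 8·15.999 = 273.817 g/mol.
Each formula unit contains 0.72 K, equivalent to 0.72/2 = 0.3600 mol K2O.
M(K2O) = 2×39.098 + 1×15.999 = 94.195 g/mol.
Mass of K2O per formula unit = 0.3600 × 94.195 = 33.910 g.
K2O wt% = 33.910 / 273.817 × 100 = 12.38%.

12.38 wt%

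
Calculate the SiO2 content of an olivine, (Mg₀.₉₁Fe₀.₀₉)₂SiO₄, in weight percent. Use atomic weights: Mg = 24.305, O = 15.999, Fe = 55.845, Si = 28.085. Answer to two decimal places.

Molar mass of (Mg₀.₉₁Fe₀.₀₉)₂SiO₄ = 1.82·24.305 + 0.18·55.845 + 1·28.085 + 4·15.999 = 146.368 g/mol.
Each formula unit contains 1 Si, equivalent to 1/1 = 1.0000 mol SiO2.
M(SiO2) = 1×28.085 + 2×15.999 = 60.083 g/mol.
Mass of SiO2 per formula unit = 1.0000 × 60.083 = 60.083 g.
SiO2 wt% = 60.083 / 146.368 × 100 = 41.05%.

41.05 wt%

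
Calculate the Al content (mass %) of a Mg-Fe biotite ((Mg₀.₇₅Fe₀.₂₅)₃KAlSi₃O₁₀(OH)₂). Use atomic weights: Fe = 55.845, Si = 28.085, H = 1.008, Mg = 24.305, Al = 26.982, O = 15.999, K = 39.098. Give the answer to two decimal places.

6.12 mass %

M((Mg₀.₇₅Fe₀.₂₅)₃KAlSi₃O₁₀(OH)₂) = 440.909 g/mol.
Al contributes 1 × 26.982 = 26.982 g per mole.
26.982/440.909 = 0.0612 → 6.12%.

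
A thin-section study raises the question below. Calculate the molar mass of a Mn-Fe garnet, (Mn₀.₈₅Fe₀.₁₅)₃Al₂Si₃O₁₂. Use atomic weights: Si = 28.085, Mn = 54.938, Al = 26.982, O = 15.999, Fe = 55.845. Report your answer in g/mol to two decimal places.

The formula mass is the sum 2.55·54.938 + 0.45·55.845 + 2·26.982 + 3·28.085 + 12·15.999.

495.43 g/mol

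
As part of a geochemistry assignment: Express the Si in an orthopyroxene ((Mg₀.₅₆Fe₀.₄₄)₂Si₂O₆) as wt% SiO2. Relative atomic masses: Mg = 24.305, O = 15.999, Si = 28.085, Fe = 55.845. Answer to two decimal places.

52.58 wt%

Formula mass = 228.529 g/mol.
2 Si → 2.0000 mol SiO2 per formula unit; M(SiO2) = 60.083, so SiO2 mass = 120.166 g.
120.166/228.529 × 100 = 52.58 wt%.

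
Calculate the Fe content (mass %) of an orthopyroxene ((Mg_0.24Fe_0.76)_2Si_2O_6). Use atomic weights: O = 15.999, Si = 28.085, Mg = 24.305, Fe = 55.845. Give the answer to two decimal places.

34.13 mass %

Molar mass of (Mg_0.24Fe_0.76)_2Si_2O_6: 0.48·24.305 + 1.52·55.845 + 2·28.085 + 6·15.999 = 248.715 g/mol.
Mass of Fe per formula unit: 1.52 × 55.845 = 84.884 g.
Weight fraction Fe = 84.884 / 248.715 = 0.3413.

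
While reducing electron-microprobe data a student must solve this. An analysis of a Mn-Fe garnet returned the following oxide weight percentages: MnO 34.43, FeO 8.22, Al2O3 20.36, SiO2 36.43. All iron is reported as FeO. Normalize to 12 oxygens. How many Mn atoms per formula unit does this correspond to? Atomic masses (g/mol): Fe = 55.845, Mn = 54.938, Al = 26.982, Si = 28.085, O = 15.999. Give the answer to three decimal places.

2.415 Mn apfu

34.43 wt% MnO ÷ 70.937 g/mol = 0.48536 mol, giving 0.48536 Mn and 0.48536 O.
8.22 wt% FeO ÷ 71.844 g/mol = 0.11441 mol, giving 0.11441 Fe and 0.11441 O.
20.36 wt% Al2O3 ÷ 101.961 g/mol = 0.19968 mol, giving 0.39936 Al and 0.59904 O.
36.43 wt% SiO2 ÷ 60.083 g/mol = 0.60633 mol, giving 0.60633 Si and 1.21266 O.
Oxygen sums to 2.41147; scaling by 12/2.41147 = 4.97622 puts the formula on 12 O.
Mn: 0.48536 × 4.97622 = 2.415 atoms per formula unit.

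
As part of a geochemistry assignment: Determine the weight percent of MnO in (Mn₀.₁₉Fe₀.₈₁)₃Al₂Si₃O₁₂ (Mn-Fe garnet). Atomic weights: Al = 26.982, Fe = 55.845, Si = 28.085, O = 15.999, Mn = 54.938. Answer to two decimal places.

8.13 wt%

M((Mn₀.₁₉Fe₀.₈₁)₃Al₂Si₃O₁₂) = 497.225 g/mol; M(MnO) = 70.937 g/mol.
Moles MnO per formula unit = 0.57 Mn ÷ 1 = 0.5700.
MnO fraction = (0.5700 × 70.937) / 497.225 = 40.434/497.225 = 0.0813.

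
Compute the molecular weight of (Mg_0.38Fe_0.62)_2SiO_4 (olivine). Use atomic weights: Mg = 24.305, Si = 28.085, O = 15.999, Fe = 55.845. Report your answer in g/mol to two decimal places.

The formula mass is the sum 0.76(24.305) + 1.24(55.845) + 1(28.085) + 4(15.999).

179.80 g/mol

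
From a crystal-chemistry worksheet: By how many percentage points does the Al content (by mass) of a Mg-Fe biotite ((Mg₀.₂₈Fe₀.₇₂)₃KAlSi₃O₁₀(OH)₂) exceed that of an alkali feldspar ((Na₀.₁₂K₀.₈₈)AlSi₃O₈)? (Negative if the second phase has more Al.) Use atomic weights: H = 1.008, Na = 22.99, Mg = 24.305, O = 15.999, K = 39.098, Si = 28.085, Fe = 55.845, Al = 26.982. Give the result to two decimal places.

-4.20 percentage points

Al in (Mg₀.₂₈Fe₀.₇₂)₃KAlSi₃O₁₀(OH)₂: molar mass 485.380 g/mol; 1×26.982 = 26.982 g → 5.56 wt%.
Al in (Na₀.₁₂K₀.₈₈)AlSi₃O₈: molar mass 276.394 g/mol; 1×26.982 = 26.982 g → 9.76 wt%.
Difference = 5.56 − 9.76 = -4.20 percentage points.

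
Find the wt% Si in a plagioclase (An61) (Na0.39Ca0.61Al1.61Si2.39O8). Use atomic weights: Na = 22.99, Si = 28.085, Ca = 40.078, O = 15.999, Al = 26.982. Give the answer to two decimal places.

24.68 mass %

Formula mass = 0.39×22.99 + 0.61×40.078 + 1.61×26.982 + 2.39×28.085 + 8×15.999 = 271.970 g/mol, of which 67.123 g is Si.
So Si makes up 67.123/271.970 = 0.2468 of the mass, i.e. 24.68%.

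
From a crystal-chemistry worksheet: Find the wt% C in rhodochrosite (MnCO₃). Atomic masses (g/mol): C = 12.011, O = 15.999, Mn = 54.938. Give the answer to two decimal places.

10.45 weight percent

M(MnCO₃) = 114.946 g/mol.
C contributes 1 × 12.011 = 12.011 g per mole.
12.011/114.946 = 0.1045 → 10.45%.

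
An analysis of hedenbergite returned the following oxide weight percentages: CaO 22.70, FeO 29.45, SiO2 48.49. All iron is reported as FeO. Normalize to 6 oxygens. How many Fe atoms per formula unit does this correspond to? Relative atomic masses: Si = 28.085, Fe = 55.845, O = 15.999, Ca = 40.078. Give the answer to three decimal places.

CaO: 22.70/56.077 = 0.40480 mol → 0.40480 mol Ca, 0.40480 mol O.
FeO: 29.45/71.844 = 0.40992 mol → 0.40992 mol Fe, 0.40992 mol O.
SiO2: 48.49/60.083 = 0.80705 mol → 0.80705 mol Si, 1.61410 mol O.
Total oxygen = 2.42882 mol. Normalization factor = 6/2.42882 = 2.47034.
Fe per 6 O = 0.40992 × 2.47034 = 1.013.

1.013 Fe apfu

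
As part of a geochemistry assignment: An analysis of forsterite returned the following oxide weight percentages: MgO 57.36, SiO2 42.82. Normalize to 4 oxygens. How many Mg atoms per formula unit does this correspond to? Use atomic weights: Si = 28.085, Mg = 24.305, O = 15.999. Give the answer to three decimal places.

57.36 wt% MgO ÷ 40.304 g/mol = 1.42318 mol, giving 1.42318 Mg and 1.42318 O.
42.82 wt% SiO2 ÷ 60.083 g/mol = 0.71268 mol, giving 0.71268 Si and 1.42536 O.
Oxygen sums to 2.84854; scaling by 4/2.84854 = 1.40423 puts the formula on 4 O.
Mg: 1.42318 × 1.40423 = 1.998 atoms per formula unit.

1.998 Mg apfu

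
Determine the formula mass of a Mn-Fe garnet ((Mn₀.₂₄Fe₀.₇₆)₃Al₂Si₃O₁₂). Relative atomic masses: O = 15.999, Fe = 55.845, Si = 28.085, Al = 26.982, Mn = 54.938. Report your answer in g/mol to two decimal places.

The formula mass is the sum 0.72×54.938 + 2.28×55.845 + 2×26.982 + 3×28.085 + 12×15.999.

497.09 g/mol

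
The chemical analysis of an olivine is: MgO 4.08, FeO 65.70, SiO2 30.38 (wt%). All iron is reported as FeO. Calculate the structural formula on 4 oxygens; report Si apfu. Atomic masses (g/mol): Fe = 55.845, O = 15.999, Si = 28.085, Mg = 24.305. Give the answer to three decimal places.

0.998 Si apfu

4.08 wt% MgO ÷ 40.304 g/mol = 0.10123 mol, giving 0.10123 Mg and 0.10123 O.
65.70 wt% FeO ÷ 71.844 g/mol = 0.91448 mol, giving 0.91448 Fe and 0.91448 O.
30.38 wt% SiO2 ÷ 60.083 g/mol = 0.50563 mol, giving 0.50563 Si and 1.01126 O.
Oxygen sums to 2.02697; scaling by 4/2.02697 = 1.97339 puts the formula on 4 O.
Si: 0.50563 × 1.97339 = 0.998 atoms per formula unit.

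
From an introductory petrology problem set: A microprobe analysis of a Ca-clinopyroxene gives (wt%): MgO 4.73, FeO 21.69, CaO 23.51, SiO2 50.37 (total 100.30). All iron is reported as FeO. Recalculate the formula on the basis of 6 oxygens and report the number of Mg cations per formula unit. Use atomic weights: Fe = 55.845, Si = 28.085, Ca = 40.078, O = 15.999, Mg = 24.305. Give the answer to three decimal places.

0.280 Mg apfu

4.73 wt% MgO ÷ 40.304 g/mol = 0.11736 mol, giving 0.11736 Mg and 0.11736 O.
21.69 wt% FeO ÷ 71.844 g/mol = 0.30190 mol, giving 0.30190 Fe and 0.30190 O.
23.51 wt% CaO ÷ 56.077 g/mol = 0.41924 mol, giving 0.41924 Ca and 0.41924 O.
50.37 wt% SiO2 ÷ 60.083 g/mol = 0.83834 mol, giving 0.83834 Si and 1.67668 O.
Oxygen sums to 2.51518; scaling by 6/2.51518 = 2.38552 puts the formula on 6 O.
Mg: 0.11736 × 2.38552 = 0.280 atoms per formula unit.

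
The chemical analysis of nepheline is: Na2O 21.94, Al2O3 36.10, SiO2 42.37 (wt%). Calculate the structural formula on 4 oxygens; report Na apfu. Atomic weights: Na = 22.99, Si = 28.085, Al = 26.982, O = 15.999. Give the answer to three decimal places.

1.002 Na apfu

Na2O (M=61.979): mol = 0.35399; Na = 0.70798, O = 0.35399.
Al2O3 (M=101.961): mol = 0.35406; Al = 0.70812, O = 1.06218.
SiO2 (M=60.083): mol = 0.70519; Si = 0.70519, O = 1.41038.
ΣO = 2.82655; factor = 4/ΣO = 1.41515.
Na apfu = 0.70798 × 1.41515 = 1.002.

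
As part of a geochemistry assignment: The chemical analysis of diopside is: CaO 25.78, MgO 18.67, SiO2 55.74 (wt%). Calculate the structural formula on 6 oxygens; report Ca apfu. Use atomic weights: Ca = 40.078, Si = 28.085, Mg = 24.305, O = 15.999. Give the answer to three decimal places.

0.993 Ca apfu

25.78 wt% CaO ÷ 56.077 g/mol = 0.45973 mol, giving 0.45973 Ca and 0.45973 O.
18.67 wt% MgO ÷ 40.304 g/mol = 0.46323 mol, giving 0.46323 Mg and 0.46323 O.
55.74 wt% SiO2 ÷ 60.083 g/mol = 0.92772 mol, giving 0.92772 Si and 1.85544 O.
Oxygen sums to 2.77840; scaling by 6/2.77840 = 2.15952 puts the formula on 6 O.
Ca: 0.45973 × 2.15952 = 0.993 atoms per formula unit.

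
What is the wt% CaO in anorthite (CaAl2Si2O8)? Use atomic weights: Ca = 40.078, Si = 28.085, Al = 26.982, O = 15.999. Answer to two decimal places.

20.16 wt%

Molar mass of CaAl2Si2O8 = 1×40.078 + 2×26.982 + 2×28.085 + 8×15.999 = 278.204 g/mol.
Each formula unit contains 1 Ca, equivalent to 1/1 = 1.0000 mol CaO.
M(CaO) = 1×40.078 + 1×15.999 = 56.077 g/mol.
Mass of CaO per formula unit = 1.0000 × 56.077 = 56.077 g.
CaO wt% = 56.077 / 278.204 × 100 = 20.16%.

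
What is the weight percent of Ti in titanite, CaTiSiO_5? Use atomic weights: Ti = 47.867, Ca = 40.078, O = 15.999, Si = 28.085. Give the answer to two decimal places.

Molar mass of CaTiSiO_5: 1*40.078 + 1*47.867 + 1*28.085 + 5*15.999 = 196.025 g/mol.
Mass of Ti per formula unit: 1 × 47.867 = 47.867 g.
Weight fraction Ti = 47.867 / 196.025 = 0.2442.

24.42 mass %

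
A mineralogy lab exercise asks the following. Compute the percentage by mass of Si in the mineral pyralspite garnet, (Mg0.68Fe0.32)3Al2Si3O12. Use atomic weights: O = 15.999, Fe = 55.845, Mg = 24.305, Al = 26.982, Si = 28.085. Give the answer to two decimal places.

19.44 mass %

M((Mg0.68Fe0.32)3Al2Si3O12) = 433.400 g/mol.
Si contributes 3 × 28.085 = 84.255 g per mole.
84.255/433.400 = 0.1944 → 19.44%.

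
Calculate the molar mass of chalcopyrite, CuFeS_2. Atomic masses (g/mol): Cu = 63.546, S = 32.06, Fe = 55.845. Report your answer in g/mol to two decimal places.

183.51 g/mol

M = 1*63.546 + 1*55.845 + 2*32.06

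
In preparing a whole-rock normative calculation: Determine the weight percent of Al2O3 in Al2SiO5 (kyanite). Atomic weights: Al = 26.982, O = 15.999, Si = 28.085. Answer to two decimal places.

Formula mass = 162.044 g/mol.
2 Al → 1.0000 mol Al2O3 per formula unit; M(Al2O3) = 101.961, so Al2O3 mass = 101.961 g.
101.961/162.044 × 100 = 62.92 wt%.

62.92 wt%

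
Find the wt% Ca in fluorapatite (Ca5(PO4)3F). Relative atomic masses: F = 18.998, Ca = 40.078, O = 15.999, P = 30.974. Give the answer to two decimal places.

39.74 wt%

M(Ca5(PO4)3F) = 504.298 g/mol.
Ca contributes 5 × 40.078 = 200.390 g per mole.
200.390/504.298 = 0.3974 → 39.74%.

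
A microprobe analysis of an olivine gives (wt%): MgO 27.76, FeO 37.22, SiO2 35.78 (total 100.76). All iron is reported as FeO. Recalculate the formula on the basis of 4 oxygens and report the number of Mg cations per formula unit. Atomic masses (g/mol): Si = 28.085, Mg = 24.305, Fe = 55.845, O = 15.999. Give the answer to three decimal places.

MgO: 27.76/40.304 = 0.68877 mol → 0.68877 mol Mg, 0.68877 mol O.
FeO: 37.22/71.844 = 0.51807 mol → 0.51807 mol Fe, 0.51807 mol O.
SiO2: 35.78/60.083 = 0.59551 mol → 0.59551 mol Si, 1.19102 mol O.
Total oxygen = 2.39786 mol. Normalization factor = 4/2.39786 = 1.66815.
Mg per 4 O = 0.68877 × 1.66815 = 1.149.

1.149 Mg apfu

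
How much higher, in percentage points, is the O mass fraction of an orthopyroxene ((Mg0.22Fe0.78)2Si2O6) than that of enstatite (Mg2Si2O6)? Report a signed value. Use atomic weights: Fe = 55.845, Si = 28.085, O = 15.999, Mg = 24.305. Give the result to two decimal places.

-9.41 percentage points

First mineral: 95.994 g O in 249.976 g formula = 38.40 wt% O.
Second mineral: 95.994 g O in 200.774 g formula = 47.81 wt% O.
38.40% − 47.81% gives a difference of -9.41 percentage points.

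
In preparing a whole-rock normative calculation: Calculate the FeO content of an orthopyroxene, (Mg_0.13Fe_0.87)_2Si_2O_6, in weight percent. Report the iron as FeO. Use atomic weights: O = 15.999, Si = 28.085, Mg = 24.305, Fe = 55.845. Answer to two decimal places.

M((Mg_0.13Fe_0.87)_2Si_2O_6) = 255.654 g/mol; M(FeO) = 71.844 g/mol.
Moles FeO per formula unit = 1.74 Fe ÷ 1 = 1.7400.
FeO fraction = (1.7400 × 71.844) / 255.654 = 125.009/255.654 = 0.4890.

48.90 wt%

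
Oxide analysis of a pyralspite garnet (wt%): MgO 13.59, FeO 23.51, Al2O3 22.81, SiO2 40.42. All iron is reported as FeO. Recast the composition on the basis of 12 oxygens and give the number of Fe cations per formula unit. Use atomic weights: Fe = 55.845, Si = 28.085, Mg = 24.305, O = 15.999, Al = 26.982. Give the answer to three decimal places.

1.465 Fe apfu

MgO: 13.59/40.304 = 0.33719 mol → 0.33719 mol Mg, 0.33719 mol O.
FeO: 23.51/71.844 = 0.32724 mol → 0.32724 mol Fe, 0.32724 mol O.
Al2O3: 22.81/101.961 = 0.22371 mol → 0.44742 mol Al, 0.67113 mol O.
SiO2: 40.42/60.083 = 0.67274 mol → 0.67274 mol Si, 1.34548 mol O.
Total oxygen = 2.68104 mol. Normalization factor = 12/2.68104 = 4.47588.
Fe per 12 O = 0.32724 × 4.47588 = 1.465.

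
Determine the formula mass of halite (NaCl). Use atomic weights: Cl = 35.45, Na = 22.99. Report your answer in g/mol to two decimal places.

M = 1·22.99 + 1·35.45

58.44 g/mol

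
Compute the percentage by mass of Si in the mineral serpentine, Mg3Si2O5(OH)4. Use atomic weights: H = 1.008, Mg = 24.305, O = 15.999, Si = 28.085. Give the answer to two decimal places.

Formula mass = 3·24.305 + 2·28.085 + 9·15.999 + 4·1.008 = 277.108 g/mol, of which 56.170 g is Si.
So Si makes up 56.170/277.108 = 0.2027 of the mass, i.e. 20.27%.

20.27 wt%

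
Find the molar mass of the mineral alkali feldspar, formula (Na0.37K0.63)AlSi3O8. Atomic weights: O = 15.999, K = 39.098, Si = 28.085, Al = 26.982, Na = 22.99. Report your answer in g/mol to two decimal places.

The formula mass is the sum 0.37·22.99 + 0.63·39.098 + 1·26.982 + 3·28.085 + 8·15.999.

272.37 g/mol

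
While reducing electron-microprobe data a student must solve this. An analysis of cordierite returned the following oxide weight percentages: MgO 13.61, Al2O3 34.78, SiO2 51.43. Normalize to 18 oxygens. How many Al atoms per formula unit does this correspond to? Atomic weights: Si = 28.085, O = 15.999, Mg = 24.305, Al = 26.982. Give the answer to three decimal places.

3.996 Al apfu

13.61 wt% MgO ÷ 40.304 g/mol = 0.33768 mol, giving 0.33768 Mg and 0.33768 O.
34.78 wt% Al2O3 ÷ 101.961 g/mol = 0.34111 mol, giving 0.68222 Al and 1.02333 O.
51.43 wt% SiO2 ÷ 60.083 g/mol = 0.85598 mol, giving 0.85598 Si and 1.71196 O.
Oxygen sums to 3.07297; scaling by 18/3.07297 = 5.85753 puts the formula on 18 O.
Al: 0.68222 × 5.85753 = 3.996 atoms per formula unit.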